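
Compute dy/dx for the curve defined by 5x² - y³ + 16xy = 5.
Differentiate both sides with respect to x, treating y as y(x). By the chain rule, any term containing y contributes a factor of y' = dy/dx when we differentiate it.

Move every term to one side and write the relation as F(x, y) = 0. Term by term,
  d/dx[5x^2] = 10x
  d/dx[16xy] = 16x·y' + 16y
  d/dx[-y^3] = -3y^2·y'
  d/dx[-5] = 0

The pieces without y' make up ∂F/∂x and the coefficient of y' is ∂F/∂y:
  ∂F/∂x = 10x + 16y,
  ∂F/∂y = 16x - 3y^2.

Since d/dx[F] = ∂F/∂x + (∂F/∂y)·y' = 0, solve for y':
  (∂F/∂y)·y' = -∂F/∂x
  dy/dx = -(∂F/∂x)/(∂F/∂y) = -(10x + 16y)/(16x - 3y^2) = 2(-5x - 8y)/(16x - 3y^2)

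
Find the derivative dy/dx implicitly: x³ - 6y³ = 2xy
Differentiate the relation implicitly: treat y = y(x) and apply the chain rule, so every y-derivative picks up a y' = dy/dx factor.

With everything moved to the left-hand side, differentiate term by term:
  d/dx[x^3] = 3x^2
  d/dx[-2xy] = -2x·y' - 2y
  d/dx[-6y^3] = -18y^2·y'

Separating the contributions that come from x directly and those that come through y:
  without y':      3x^2 - 2y
  multiplying y':  -2x - 18y^2

so (3x^2 - 2y) + (-2x - 18y^2)·y' = 0, and therefore
  dy/dx = -(3x^2 - 2y)/(-2x - 18y^2) = (3x^2/2 - y)/(x + 9y^2)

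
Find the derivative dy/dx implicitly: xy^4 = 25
Take d/dx of both sides. Since y is implicitly a function of x, the chain rule attaches a y' = dy/dx factor whenever we differentiate through y.

Set F(x, y) = (left side) − (right side), so the curve is F = 0. Differentiating each term of F:
  d/dx[xy^4] = 4xy^3·y' + y^4
  d/dx[-25] = 0

Collecting, the y'-free part is the partial derivative in x and the y' coefficient is the partial derivative in y:
  ∂F/∂x = y^4
  ∂F/∂y = 4xy^3

so d/dx[F(x, y(x))] = ∂F/∂x + (∂F/∂y)·y' = 0. Rearranging,
  dy/dx = -(∂F/∂x)/(∂F/∂y) = -(y^4)/(4xy^3) = -y/(4x)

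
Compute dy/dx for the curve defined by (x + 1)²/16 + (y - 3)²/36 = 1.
Differentiate both sides with respect to x, treating y as y(x). By the chain rule, any term containing y contributes a factor of y' = dy/dx when we differentiate it.

Move every term to one side and write the relation as F(x, y) = 0. Term by term,
  d/dx[(x + 1)^2/16] = x/8 + 1/8
  d/dx[(y - 3)^2/36] = y'(y - 3)/18
  d/dx[-1] = 0

The pieces without y' make up ∂F/∂x and the coefficient of y' is ∂F/∂y:
  ∂F/∂x = x/8 + 1/8,
  ∂F/∂y = y/18 - 1/6.

Since d/dx[F] = ∂F/∂x + (∂F/∂y)·y' = 0, solve for y':
  (∂F/∂y)·y' = -∂F/∂x
  dy/dx = -(∂F/∂x)/(∂F/∂y) = -(x/8 + 1/8)/(y/18 - 1/6)
        = -((x + 1)/8)/((y - 3)/18) = 9(-x - 1)/(4(y - 3))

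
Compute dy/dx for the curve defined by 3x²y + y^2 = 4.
Apply d/dx to both sides, remembering that y depends on x. Each occurrence of y therefore brings in a y' = dy/dx via the chain rule.

With F(x, y) equal to the left-hand side minus the right, differentiate F term by term:
  d/dx[3x^2y] = 3x^2·y' + 6xy
  d/dx[y^2] = 2y·y'
  d/dx[-4] = 0
Adding these up, d/dx[F] = 0 becomes
  (6xy) + (3x^2 + 2y)·y' = 0,
so isolating y',
  dy/dx = -(6xy)/(3x^2 + 2y) = -6xy/(3x^2 + 2y)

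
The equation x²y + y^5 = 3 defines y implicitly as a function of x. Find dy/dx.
Apply d/dx to both sides, remembering that y depends on x. Each occurrence of y therefore brings in a y' = dy/dx via the chain rule.

With F(x, y) equal to the left-hand side minus the right, differentiate F term by term:
  d/dx[x^2y] = x^2·y' + 2xy
  d/dx[y^5] = 5y^4·y'
  d/dx[-3] = 0
Adding these up, d/dx[F] = 0 becomes
  (2xy) + (x^2 + 5y^4)·y' = 0,
so isolating y',
  dy/dx = -(2xy)/(x^2 + 5y^4) = -2xy/(x^2 + 5y^4)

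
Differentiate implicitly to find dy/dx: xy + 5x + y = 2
Take d/dx of both sides. Since y is implicitly a function of x, the chain rule attaches a y' = dy/dx factor whenever we differentiate through y.

Set F(x, y) = (left side) − (right side), so the curve is F = 0. Differentiating each term of F:
  d/dx[xy] = x·y' + y
  d/dx[5x] = 5
  d/dx[y] = y'
  d/dx[-2] = 0

Collecting, the y'-free part is the partial derivative in x and the y' coefficient is the partial derivative in y:
  ∂F/∂x = y + 5
  ∂F/∂y = x + 1

so d/dx[F(x, y(x))] = ∂F/∂x + (∂F/∂y)·y' = 0. Rearranging,
  dy/dx = -(∂F/∂x)/(∂F/∂y) = -(y + 5)/(x + 1) = (-y - 5)/(x + 1)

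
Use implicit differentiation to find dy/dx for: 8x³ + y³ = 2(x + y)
Take d/dx of both sides. Since y is implicitly a function of x, the chain rule attaches a y' = dy/dx factor whenever we differentiate through y.

Set F(x, y) = (left side) − (right side), so the curve is F = 0. Differentiating each term of F:
  d/dx[8x^3] = 24x^2
  d/dx[-2x] = -2
  d/dx[y^3] = 3y^2·y'
  d/dx[-2y] = -2·y'

Collecting, the y'-free part is the partial derivative in x and the y' coefficient is the partial derivative in y:
  ∂F/∂x = 24x^2 - 2
  ∂F/∂y = 3y^2 - 2

so d/dx[F(x, y(x))] = ∂F/∂x + (∂F/∂y)·y' = 0. Rearranging,
  dy/dx = -(∂F/∂x)/(∂F/∂y) = -(24x^2 - 2)/(3y^2 - 2) = 2(1 - 12x^2)/(3y^2 - 2)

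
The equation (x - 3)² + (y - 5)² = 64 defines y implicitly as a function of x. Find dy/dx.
Differentiate the relation implicitly: treat y = y(x) and apply the chain rule, so every y-derivative picks up a y' = dy/dx factor.

With everything moved to the left-hand side, differentiate term by term:
  d/dx[(x - 3)^2] = 2x - 6
  d/dx[(y - 5)^2] = 2·y'(y - 5)
  d/dx[-64] = 0

Separating the contributions that come from x directly and those that come through y:
  without y':      2x - 6
  multiplying y':  2y - 10

so (2x - 6) + (2y - 10)·y' = 0, and therefore
  dy/dx = -(2x - 6)/(2y - 10) = (3 - x)/(y - 5)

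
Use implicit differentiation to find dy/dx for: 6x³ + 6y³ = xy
Differentiate the relation implicitly: treat y = y(x) and apply the chain rule, so every y-derivative picks up a y' = dy/dx factor.

With everything moved to the left-hand side, differentiate term by term:
  d/dx[6x^3] = 18x^2
  d/dx[-xy] = -x·y' - y
  d/dx[6y^3] = 18y^2·y'

Separating the contributions that come from x directly and those that come through y:
  without y':      18x^2 - y
  multiplying y':  -x + 18y^2

so (18x^2 - y) + (-x + 18y^2)·y' = 0, and therefore
  dy/dx = -(18x^2 - y)/(-x + 18y^2) = (18x^2 - y)/(x - 18y^2)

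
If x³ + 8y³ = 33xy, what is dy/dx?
Differentiate both sides with respect to x, treating y as y(x). By the chain rule, any term containing y contributes a factor of y' = dy/dx when we differentiate it.

Move every term to one side and write the relation as F(x, y) = 0. Term by term,
  d/dx[x^3] = 3x^2
  d/dx[-33xy] = -33x·y' - 33y
  d/dx[8y^3] = 24y^2·y'

The pieces without y' make up ∂F/∂x and the coefficient of y' is ∂F/∂y:
  ∂F/∂x = 3x^2 - 33y,
  ∂F/∂y = -33x + 24y^2.

Since d/dx[F] = ∂F/∂x + (∂F/∂y)·y' = 0, solve for y':
  (∂F/∂y)·y' = -∂F/∂x
  dy/dx = -(∂F/∂x)/(∂F/∂y) = -(3x^2 - 33y)/(-33x + 24y^2) = (x^2 - 11y)/(11x - 8y^2)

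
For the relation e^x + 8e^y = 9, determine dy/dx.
Take d/dx of both sides. Since y is implicitly a function of x, the chain rule attaches a y' = dy/dx factor whenever we differentiate through y.

Set F(x, y) = (left side) − (right side), so the curve is F = 0. Differentiating each term of F:
  d/dx[e^(x)] = e^(x)
  d/dx[8e^(y)] = 8·y'·e^(y)
  d/dx[-9] = 0

Collecting, the y'-free part is the partial derivative in x and the y' coefficient is the partial derivative in y:
  ∂F/∂x = e^(x)
  ∂F/∂y = 8e^(y)

so d/dx[F(x, y(x))] = ∂F/∂x + (∂F/∂y)·y' = 0. Rearranging,
  dy/dx = -(∂F/∂x)/(∂F/∂y) = -(e^(x))/(8e^(y)) = -e^(x - y)/8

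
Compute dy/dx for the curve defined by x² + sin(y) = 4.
Apply d/dx to both sides, remembering that y depends on x. Each occurrence of y therefore brings in a y' = dy/dx via the chain rule.

With F(x, y) equal to the left-hand side minus the right, differentiate F term by term:
  d/dx[x^2] = 2x
  d/dx[sin(y)] = y'·cos(y)
  d/dx[-4] = 0
Adding these up, d/dx[F] = 0 becomes
  (2x) + (cos(y))·y' = 0,
so isolating y',
  dy/dx = -(2x)/(cos(y)) = -2x/cos(y)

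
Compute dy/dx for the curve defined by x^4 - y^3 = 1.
Differentiate both sides with respect to x, treating y as y(x). By the chain rule, any term containing y contributes a factor of y' = dy/dx when we differentiate it.

Move every term to one side and write the relation as F(x, y) = 0. Term by term,
  d/dx[x^4] = 4x^3
  d/dx[-y^3] = -3y^2·y'
  d/dx[-1] = 0

The pieces without y' make up ∂F/∂x and the coefficient of y' is ∂F/∂y:
  ∂F/∂x = 4x^3,
  ∂F/∂y = -3y^2.

Since d/dx[F] = ∂F/∂x + (∂F/∂y)·y' = 0, solve for y':
  (∂F/∂y)·y' = -∂F/∂x
  dy/dx = -(∂F/∂x)/(∂F/∂y) = -(4x^3)/(-3y^2) = 4x^3/(3y^2)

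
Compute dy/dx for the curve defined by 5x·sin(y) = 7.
Take d/dx of both sides. Since y is implicitly a function of x, the chain rule attaches a y' = dy/dx factor whenever we differentiate through y.

Set F(x, y) = (left side) − (right side), so the curve is F = 0. Differentiating each term of F:
  d/dx[5x·sin(y)] = 5x·y'·cos(y) + 5sin(y)
  d/dx[-7] = 0

Collecting, the y'-free part is the partial derivative in x and the y' coefficient is the partial derivative in y:
  ∂F/∂x = 5sin(y)
  ∂F/∂y = 5x·cos(y)

so d/dx[F(x, y(x))] = ∂F/∂x + (∂F/∂y)·y' = 0. Rearranging,
  dy/dx = -(∂F/∂x)/(∂F/∂y) = -(5sin(y))/(5x·cos(y)) = -tan(y)/x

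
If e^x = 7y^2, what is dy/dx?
Take d/dx of both sides. Since y is implicitly a function of x, the chain rule attaches a y' = dy/dx factor whenever we differentiate through y.

Set F(x, y) = (left side) − (right side), so the curve is F = 0. Differentiating each term of F:
  d/dx[-7y^2] = -14y·y'
  d/dx[e^(x)] = e^(x)

Collecting, the y'-free part is the partial derivative in x and the y' coefficient is the partial derivative in y:
  ∂F/∂x = e^(x)
  ∂F/∂y = -14y

so d/dx[F(x, y(x))] = ∂F/∂x + (∂F/∂y)·y' = 0. Rearranging,
  dy/dx = -(∂F/∂x)/(∂F/∂y) = -(e^(x))/(-14y) = e^(x)/(14y)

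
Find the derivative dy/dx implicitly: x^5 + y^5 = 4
Differentiate both sides with respect to x, treating y as y(x). By the chain rule, any term containing y contributes a factor of y' = dy/dx when we differentiate it.

Move every term to one side and write the relation as F(x, y) = 0. Term by term,
  d/dx[x^5] = 5x^4
  d/dx[y^5] = 5y^4·y'
  d/dx[-4] = 0

The pieces without y' make up ∂F/∂x and the coefficient of y' is ∂F/∂y:
  ∂F/∂x = 5x^4,
  ∂F/∂y = 5y^4.

Since d/dx[F] = ∂F/∂x + (∂F/∂y)·y' = 0, solve for y':
  (∂F/∂y)·y' = -∂F/∂x
  dy/dx = -(∂F/∂x)/(∂F/∂y) = -(5x^4)/(5y^4) = -x^4/y^4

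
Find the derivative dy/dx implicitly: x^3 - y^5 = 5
Apply d/dx to both sides, remembering that y depends on x. Each occurrence of y therefore brings in a y' = dy/dx via the chain rule.

With F(x, y) equal to the left-hand side minus the right, differentiate F term by term:
  d/dx[x^3] = 3x^2
  d/dx[-y^5] = -5y^4·y'
  d/dx[-5] = 0
Adding these up, d/dx[F] = 0 becomes
  (3x^2) + (-5y^4)·y' = 0,
so isolating y',
  dy/dx = -(3x^2)/(-5y^4) = 3x^2/(5y^4)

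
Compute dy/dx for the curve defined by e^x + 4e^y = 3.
Differentiate both sides with respect to x, treating y as y(x). By the chain rule, any term containing y contributes a factor of y' = dy/dx when we differentiate it.

Move every term to one side and write the relation as F(x, y) = 0. Term by term,
  d/dx[e^(x)] = e^(x)
  d/dx[4e^(y)] = 4·y'·e^(y)
  d/dx[-3] = 0

The pieces without y' make up ∂F/∂x and the coefficient of y' is ∂F/∂y:
  ∂F/∂x = e^(x),
  ∂F/∂y = 4e^(y).

Since d/dx[F] = ∂F/∂x + (∂F/∂y)·y' = 0, solve for y':
  (∂F/∂y)·y' = -∂F/∂x
  dy/dx = -(∂F/∂x)/(∂F/∂y) = -(e^(x))/(4e^(y)) = -e^(x - y)/4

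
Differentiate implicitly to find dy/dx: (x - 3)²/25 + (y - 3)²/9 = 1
Differentiate the relation implicitly: treat y = y(x) and apply the chain rule, so every y-derivative picks up a y' = dy/dx factor.

With everything moved to the left-hand side, differentiate term by term:
  d/dx[(x - 3)^2/25] = 2x/25 - 6/25
  d/dx[(y - 3)^2/9] = 2·y'(y - 3)/9
  d/dx[-1] = 0

Separating the contributions that come from x directly and those that come through y:
  without y':      2x/25 - 6/25
  multiplying y':  2y/9 - 2/3

so (2x/25 - 6/25) + (2y/9 - 2/3)·y' = 0, and therefore
  dy/dx = -(2x/25 - 6/25)/(2y/9 - 2/3)
        = -(2(x - 3)/25)/(2(y - 3)/9) = 9(3 - x)/(25(y - 3))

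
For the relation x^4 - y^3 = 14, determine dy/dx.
Differentiate both sides with respect to x, treating y as y(x). By the chain rule, any term containing y contributes a factor of y' = dy/dx when we differentiate it.

Move every term to one side and write the relation as F(x, y) = 0. Term by term,
  d/dx[x^4] = 4x^3
  d/dx[-y^3] = -3y^2·y'
  d/dx[-14] = 0

The pieces without y' make up ∂F/∂x and the coefficient of y' is ∂F/∂y:
  ∂F/∂x = 4x^3,
  ∂F/∂y = -3y^2.

Since d/dx[F] = ∂F/∂x + (∂F/∂y)·y' = 0, solve for y':
  (∂F/∂y)·y' = -∂F/∂x
  dy/dx = -(∂F/∂x)/(∂F/∂y) = -(4x^3)/(-3y^2) = 4x^3/(3y^2)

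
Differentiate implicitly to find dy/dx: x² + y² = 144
Apply d/dx to both sides, remembering that y depends on x. Each occurrence of y therefore brings in a y' = dy/dx via the chain rule.

With F(x, y) equal to the left-hand side minus the right, differentiate F term by term:
  d/dx[x^2] = 2x
  d/dx[y^2] = 2y·y'
  d/dx[-144] = 0
Adding these up, d/dx[F] = 0 becomes
  (2x) + (2y)·y' = 0,
so isolating y',
  dy/dx = -(2x)/(2y) = -x/y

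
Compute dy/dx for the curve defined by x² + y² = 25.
Apply d/dx to both sides, remembering that y depends on x. Each occurrence of y therefore brings in a y' = dy/dx via the chain rule.

With F(x, y) equal to the left-hand side minus the right, differentiate F term by term:
  d/dx[x^2] = 2x
  d/dx[y^2] = 2y·y'
  d/dx[-25] = 0
Adding these up, d/dx[F] = 0 becomes
  (2x) + (2y)·y' = 0,
so isolating y',
  dy/dx = -(2x)/(2y) = -x/y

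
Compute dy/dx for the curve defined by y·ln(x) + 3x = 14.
Differentiate both sides with respect to x, treating y as y(x). By the chain rule, any term containing y contributes a factor of y' = dy/dx when we differentiate it.

Move every term to one side and write the relation as F(x, y) = 0. Term by term,
  d/dx[3x] = 3
  d/dx[y·ln(x)] = y'·ln(x) + y/x
  d/dx[-14] = 0

The pieces without y' make up ∂F/∂x and the coefficient of y' is ∂F/∂y:
  ∂F/∂x = 3 + y/x,
  ∂F/∂y = ln(x).

Since d/dx[F] = ∂F/∂x + (∂F/∂y)·y' = 0, solve for y':
  (∂F/∂y)·y' = -∂F/∂x
  dy/dx = -(∂F/∂x)/(∂F/∂y) = -(3 + y/x)/(ln(x))
        = -((3x + y)/x)/(ln(x)) = (-3x - y)/(x·ln(x))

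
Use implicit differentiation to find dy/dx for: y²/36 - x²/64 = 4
Take d/dx of both sides. Since y is implicitly a function of x, the chain rule attaches a y' = dy/dx factor whenever we differentiate through y.

Set F(x, y) = (left side) − (right side), so the curve is F = 0. Differentiating each term of F:
  d/dx[-x^2/64] = -x/32
  d/dx[y^2/36] = y·y'/18
  d/dx[-4] = 0

Collecting, the y'-free part is the partial derivative in x and the y' coefficient is the partial derivative in y:
  ∂F/∂x = -x/32
  ∂F/∂y = y/18

so d/dx[F(x, y(x))] = ∂F/∂x + (∂F/∂y)·y' = 0. Rearranging,
  dy/dx = -(∂F/∂x)/(∂F/∂y) = -(-x/32)/(y/18) = 9x/(16y)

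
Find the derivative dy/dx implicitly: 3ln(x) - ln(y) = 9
Differentiate the relation implicitly: treat y = y(x) and apply the chain rule, so every y-derivative picks up a y' = dy/dx factor.

With everything moved to the left-hand side, differentiate term by term:
  d/dx[3ln(x)] = 3/x
  d/dx[-ln(y)] = -y'/y
  d/dx[-9] = 0

Separating the contributions that come from x directly and those that come through y:
  without y':      3/x
  multiplying y':  -1/y

so (3/x) + (-1/y)·y' = 0, and therefore
  dy/dx = -(3/x)/(-1/y) = 3y/x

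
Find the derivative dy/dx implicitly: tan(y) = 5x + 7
Take d/dx of both sides. Since y is implicitly a function of x, the chain rule attaches a y' = dy/dx factor whenever we differentiate through y.

Set F(x, y) = (left side) − (right side), so the curve is F = 0. Differentiating each term of F:
  d/dx[-5x] = -5
  d/dx[tan(y)] = y'(tan(y)^2 + 1)
  d/dx[-7] = 0

Collecting, the y'-free part is the partial derivative in x and the y' coefficient is the partial derivative in y:
  ∂F/∂x = -5
  ∂F/∂y = tan(y)^2 + 1

so d/dx[F(x, y(x))] = ∂F/∂x + (∂F/∂y)·y' = 0. Rearranging,
  dy/dx = -(∂F/∂x)/(∂F/∂y) = -(-5)/(tan(y)^2 + 1) = 5cos(y)^2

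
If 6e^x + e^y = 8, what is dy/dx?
Apply d/dx to both sides, remembering that y depends on x. Each occurrence of y therefore brings in a y' = dy/dx via the chain rule.

With F(x, y) equal to the left-hand side minus the right, differentiate F term by term:
  d/dx[6e^(x)] = 6e^(x)
  d/dx[e^(y)] = y'·e^(y)
  d/dx[-8] = 0
Adding these up, d/dx[F] = 0 becomes
  (6e^(x)) + (e^(y))·y' = 0,
so isolating y',
  dy/dx = -(6e^(x))/(e^(y)) = -6e^(x - y)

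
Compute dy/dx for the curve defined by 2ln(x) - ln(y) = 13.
Take d/dx of both sides. Since y is implicitly a function of x, the chain rule attaches a y' = dy/dx factor whenever we differentiate through y.

Set F(x, y) = (left side) − (right side), so the curve is F = 0. Differentiating each term of F:
  d/dx[2ln(x)] = 2/x
  d/dx[-ln(y)] = -y'/y
  d/dx[-13] = 0

Collecting, the y'-free part is the partial derivative in x and the y' coefficient is the partial derivative in y:
  ∂F/∂x = 2/x
  ∂F/∂y = -1/y

so d/dx[F(x, y(x))] = ∂F/∂x + (∂F/∂y)·y' = 0. Rearranging,
  dy/dx = -(∂F/∂x)/(∂F/∂y) = -(2/x)/(-1/y) = 2y/x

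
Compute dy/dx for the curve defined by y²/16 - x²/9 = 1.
Take d/dx of both sides. Since y is implicitly a function of x, the chain rule attaches a y' = dy/dx factor whenever we differentiate through y.

Set F(x, y) = (left side) − (right side), so the curve is F = 0. Differentiating each term of F:
  d/dx[-x^2/9] = -2x/9
  d/dx[y^2/16] = y·y'/8
  d/dx[-1] = 0

Collecting, the y'-free part is the partial derivative in x and the y' coefficient is the partial derivative in y:
  ∂F/∂x = -2x/9
  ∂F/∂y = y/8

so d/dx[F(x, y(x))] = ∂F/∂x + (∂F/∂y)·y' = 0. Rearranging,
  dy/dx = -(∂F/∂x)/(∂F/∂y) = -(-2x/9)/(y/8) = 16x/(9y)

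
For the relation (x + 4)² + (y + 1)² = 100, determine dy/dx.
Apply d/dx to both sides, remembering that y depends on x. Each occurrence of y therefore brings in a y' = dy/dx via the chain rule.

With F(x, y) equal to the left-hand side minus the right, differentiate F term by term:
  d/dx[(x + 4)^2] = 2x + 8
  d/dx[(y + 1)^2] = 2·y'(y + 1)
  d/dx[-100] = 0
Adding these up, d/dx[F] = 0 becomes
  (2x + 8) + (2y + 2)·y' = 0,
so isolating y',
  dy/dx = -(2x + 8)/(2y + 2) = (-x - 4)/(y + 1)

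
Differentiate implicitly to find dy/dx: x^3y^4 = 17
Differentiate the relation implicitly: treat y = y(x) and apply the chain rule, so every y-derivative picks up a y' = dy/dx factor.

With everything moved to the left-hand side, differentiate term by term:
  d/dx[x^3y^4] = 4x^3y^3·y' + 3x^2y^4
  d/dx[-17] = 0

Separating the contributions that come from x directly and those that come through y:
  without y':      3x^2y^4
  multiplying y':  4x^3y^3

so (3x^2y^4) + (4x^3y^3)·y' = 0, and therefore
  dy/dx = -(3x^2y^4)/(4x^3y^3) = -3y/(4x)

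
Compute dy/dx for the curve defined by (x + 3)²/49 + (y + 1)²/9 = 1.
Differentiate both sides with respect to x, treating y as y(x). By the chain rule, any term containing y contributes a factor of y' = dy/dx when we differentiate it.

Move every term to one side and write the relation as F(x, y) = 0. Term by term,
  d/dx[(x + 3)^2/49] = 2x/49 + 6/49
  d/dx[(y + 1)^2/9] = 2·y'(y + 1)/9
  d/dx[-1] = 0

The pieces without y' make up ∂F/∂x and the coefficient of y' is ∂F/∂y:
  ∂F/∂x = 2x/49 + 6/49,
  ∂F/∂y = 2y/9 + 2/9.

Since d/dx[F] = ∂F/∂x + (∂F/∂y)·y' = 0, solve for y':
  (∂F/∂y)·y' = -∂F/∂x
  dy/dx = -(∂F/∂x)/(∂F/∂y) = -(2x/49 + 6/49)/(2y/9 + 2/9)
        = -(2(x + 3)/49)/(2(y + 1)/9) = 9(-x - 3)/(49(y + 1))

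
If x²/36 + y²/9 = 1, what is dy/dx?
Take d/dx of both sides. Since y is implicitly a function of x, the chain rule attaches a y' = dy/dx factor whenever we differentiate through y.

Set F(x, y) = (left side) − (right side), so the curve is F = 0. Differentiating each term of F:
  d/dx[x^2/36] = x/18
  d/dx[y^2/9] = 2y·y'/9
  d/dx[-1] = 0

Collecting, the y'-free part is the partial derivative in x and the y' coefficient is the partial derivative in y:
  ∂F/∂x = x/18
  ∂F/∂y = 2y/9

so d/dx[F(x, y(x))] = ∂F/∂x + (∂F/∂y)·y' = 0. Rearranging,
  dy/dx = -(∂F/∂x)/(∂F/∂y) = -(x/18)/(2y/9) = -x/(4y)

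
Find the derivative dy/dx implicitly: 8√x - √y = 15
Take d/dx of both sides. Since y is implicitly a function of x, the chain rule attaches a y' = dy/dx factor whenever we differentiate through y.

Set F(x, y) = (left side) − (right side), so the curve is F = 0. Differentiating each term of F:
  d/dx[8√(x)] = 4/√(x)
  d/dx[-√(y)] = -y'/(2√(y))
  d/dx[-15] = 0

Collecting, the y'-free part is the partial derivative in x and the y' coefficient is the partial derivative in y:
  ∂F/∂x = 4/√(x)
  ∂F/∂y = -1/(2√(y))

so d/dx[F(x, y(x))] = ∂F/∂x + (∂F/∂y)·y' = 0. Rearranging,
  dy/dx = -(∂F/∂x)/(∂F/∂y) = -(4/√(x))/(-1/(2√(y))) = 8√(y)/√(x)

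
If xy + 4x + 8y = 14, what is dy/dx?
Apply d/dx to both sides, remembering that y depends on x. Each occurrence of y therefore brings in a y' = dy/dx via the chain rule.

With F(x, y) equal to the left-hand side minus the right, differentiate F term by term:
  d/dx[xy] = x·y' + y
  d/dx[4x] = 4
  d/dx[8y] = 8·y'
  d/dx[-14] = 0
Adding these up, d/dx[F] = 0 becomes
  (y + 4) + (x + 8)·y' = 0,
so isolating y',
  dy/dx = -(y + 4)/(x + 8) = (-y - 4)/(x + 8)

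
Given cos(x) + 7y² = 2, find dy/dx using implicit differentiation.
Differentiate the relation implicitly: treat y = y(x) and apply the chain rule, so every y-derivative picks up a y' = dy/dx factor.

With everything moved to the left-hand side, differentiate term by term:
  d/dx[7y^2] = 14y·y'
  d/dx[cos(x)] = -sin(x)
  d/dx[-2] = 0

Separating the contributions that come from x directly and those that come through y:
  without y':      -sin(x)
  multiplying y':  14y

so (-sin(x)) + (14y)·y' = 0, and therefore
  dy/dx = -(-sin(x))/(14y) = sin(x)/(14y)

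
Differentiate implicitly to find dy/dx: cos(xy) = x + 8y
Differentiate the relation implicitly: treat y = y(x) and apply the chain rule, so every y-derivative picks up a y' = dy/dx factor.

With everything moved to the left-hand side, differentiate term by term:
  d/dx[-x] = -1
  d/dx[-8y] = -8·y'
  d/dx[cos(xy)] = -(x·y' + y)·sin(xy)

Separating the contributions that come from x directly and those that come through y:
  without y':      -y·sin(xy) - 1
  multiplying y':  -x·sin(xy) - 8

so (-y·sin(xy) - 1) + (-x·sin(xy) - 8)·y' = 0, and therefore
  dy/dx = -(-y·sin(xy) - 1)/(-x·sin(xy) - 8) = -(y·sin(xy) + 1)/(x·sin(xy) + 8)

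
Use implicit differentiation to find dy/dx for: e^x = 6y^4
Differentiate the relation implicitly: treat y = y(x) and apply the chain rule, so every y-derivative picks up a y' = dy/dx factor.

With everything moved to the left-hand side, differentiate term by term:
  d/dx[-6y^4] = -24y^3·y'
  d/dx[e^(x)] = e^(x)

Separating the contributions that come from x directly and those that come through y:
  without y':      e^(x)
  multiplying y':  -24y^3

so (e^(x)) + (-24y^3)·y' = 0, and therefore
  dy/dx = -(e^(x))/(-24y^3) = e^(x)/(24y^3)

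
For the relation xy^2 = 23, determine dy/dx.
Differentiate both sides with respect to x, treating y as y(x). By the chain rule, any term containing y contributes a factor of y' = dy/dx when we differentiate it.

Move every term to one side and write the relation as F(x, y) = 0. Term by term,
  d/dx[xy^2] = 2xy·y' + y^2
  d/dx[-23] = 0

The pieces without y' make up ∂F/∂x and the coefficient of y' is ∂F/∂y:
  ∂F/∂x = y^2,
  ∂F/∂y = 2xy.

Since d/dx[F] = ∂F/∂x + (∂F/∂y)·y' = 0, solve for y':
  (∂F/∂y)·y' = -∂F/∂x
  dy/dx = -(∂F/∂x)/(∂F/∂y) = -(y^2)/(2xy) = -y/(2x)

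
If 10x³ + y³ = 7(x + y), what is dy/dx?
Differentiate the relation implicitly: treat y = y(x) and apply the chain rule, so every y-derivative picks up a y' = dy/dx factor.

With everything moved to the left-hand side, differentiate term by term:
  d/dx[10x^3] = 30x^2
  d/dx[-7x] = -7
  d/dx[y^3] = 3y^2·y'
  d/dx[-7y] = -7·y'

Separating the contributions that come from x directly and those that come through y:
  without y':      30x^2 - 7
  multiplying y':  3y^2 - 7

so (30x^2 - 7) + (3y^2 - 7)·y' = 0, and therefore
  dy/dx = -(30x^2 - 7)/(3y^2 - 7) = (7 - 30x^2)/(3y^2 - 7)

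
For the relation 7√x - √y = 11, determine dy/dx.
Differentiate the relation implicitly: treat y = y(x) and apply the chain rule, so every y-derivative picks up a y' = dy/dx factor.

With everything moved to the left-hand side, differentiate term by term:
  d/dx[7√(x)] = 7/(2√(x))
  d/dx[-√(y)] = -y'/(2√(y))
  d/dx[-11] = 0

Separating the contributions that come from x directly and those that come through y:
  without y':      7/(2√(x))
  multiplying y':  -1/(2√(y))

so (7/(2√(x))) + (-1/(2√(y)))·y' = 0, and therefore
  dy/dx = -(7/(2√(x)))/(-1/(2√(y))) = 7√(y)/√(x)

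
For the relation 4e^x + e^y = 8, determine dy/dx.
Differentiate the relation implicitly: treat y = y(x) and apply the chain rule, so every y-derivative picks up a y' = dy/dx factor.

With everything moved to the left-hand side, differentiate term by term:
  d/dx[4e^(x)] = 4e^(x)
  d/dx[e^(y)] = y'·e^(y)
  d/dx[-8] = 0

Separating the contributions that come from x directly and those that come through y:
  without y':      4e^(x)
  multiplying y':  e^(y)

so (4e^(x)) + (e^(y))·y' = 0, and therefore
  dy/dx = -(4e^(x))/(e^(y)) = -4e^(x - y)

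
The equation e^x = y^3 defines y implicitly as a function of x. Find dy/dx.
Differentiate both sides with respect to x, treating y as y(x). By the chain rule, any term containing y contributes a factor of y' = dy/dx when we differentiate it.

Move every term to one side and write the relation as F(x, y) = 0. Term by term,
  d/dx[-y^3] = -3y^2·y'
  d/dx[e^(x)] = e^(x)

The pieces without y' make up ∂F/∂x and the coefficient of y' is ∂F/∂y:
  ∂F/∂x = e^(x),
  ∂F/∂y = -3y^2.

Since d/dx[F] = ∂F/∂x + (∂F/∂y)·y' = 0, solve for y':
  (∂F/∂y)·y' = -∂F/∂x
  dy/dx = -(∂F/∂x)/(∂F/∂y) = -(e^(x))/(-3y^2) = e^(x)/(3y^2)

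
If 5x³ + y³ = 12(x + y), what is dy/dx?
Differentiate both sides with respect to x, treating y as y(x). By the chain rule, any term containing y contributes a factor of y' = dy/dx when we differentiate it.

Move every term to one side and write the relation as F(x, y) = 0. Term by term,
  d/dx[5x^3] = 15x^2
  d/dx[-12x] = -12
  d/dx[y^3] = 3y^2·y'
  d/dx[-12y] = -12·y'

The pieces without y' make up ∂F/∂x and the coefficient of y' is ∂F/∂y:
  ∂F/∂x = 15x^2 - 12,
  ∂F/∂y = 3y^2 - 12.

Since d/dx[F] = ∂F/∂x + (∂F/∂y)·y' = 0, solve for y':
  (∂F/∂y)·y' = -∂F/∂x
  dy/dx = -(∂F/∂x)/(∂F/∂y) = -(15x^2 - 12)/(3y^2 - 12) = (4 - 5x^2)/(y^2 - 4)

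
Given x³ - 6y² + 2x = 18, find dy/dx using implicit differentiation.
Differentiate both sides with respect to x, treating y as y(x). By the chain rule, any term containing y contributes a factor of y' = dy/dx when we differentiate it.

Move every term to one side and write the relation as F(x, y) = 0. Term by term,
  d/dx[x^3] = 3x^2
  d/dx[2x] = 2
  d/dx[-6y^2] = -12y·y'
  d/dx[-18] = 0

The pieces without y' make up ∂F/∂x and the coefficient of y' is ∂F/∂y:
  ∂F/∂x = 3x^2 + 2,
  ∂F/∂y = -12y.

Since d/dx[F] = ∂F/∂x + (∂F/∂y)·y' = 0, solve for y':
  (∂F/∂y)·y' = -∂F/∂x
  dy/dx = -(∂F/∂x)/(∂F/∂y) = -(3x^2 + 2)/(-12y) = (3x^2 + 2)/(12y)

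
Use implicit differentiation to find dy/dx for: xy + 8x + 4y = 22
Differentiate the relation implicitly: treat y = y(x) and apply the chain rule, so every y-derivative picks up a y' = dy/dx factor.

With everything moved to the left-hand side, differentiate term by term:
  d/dx[xy] = x·y' + y
  d/dx[8x] = 8
  d/dx[4y] = 4·y'
  d/dx[-22] = 0

Separating the contributions that come from x directly and those that come through y:
  without y':      y + 8
  multiplying y':  x + 4

so (y + 8) + (x + 4)·y' = 0, and therefore
  dy/dx = -(y + 8)/(x + 4) = (-y - 8)/(x + 4)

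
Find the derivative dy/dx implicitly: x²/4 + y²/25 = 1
Take d/dx of both sides. Since y is implicitly a function of x, the chain rule attaches a y' = dy/dx factor whenever we differentiate through y.

Set F(x, y) = (left side) − (right side), so the curve is F = 0. Differentiating each term of F:
  d/dx[x^2/4] = x/2
  d/dx[y^2/25] = 2y·y'/25
  d/dx[-1] = 0

Collecting, the y'-free part is the partial derivative in x and the y' coefficient is the partial derivative in y:
  ∂F/∂x = x/2
  ∂F/∂y = 2y/25

so d/dx[F(x, y(x))] = ∂F/∂x + (∂F/∂y)·y' = 0. Rearranging,
  dy/dx = -(∂F/∂x)/(∂F/∂y) = -(x/2)/(2y/25) = -25x/(4y)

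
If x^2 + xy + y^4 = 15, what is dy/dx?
Differentiate both sides with respect to x, treating y as y(x). By the chain rule, any term containing y contributes a factor of y' = dy/dx when we differentiate it.

Move every term to one side and write the relation as F(x, y) = 0. Term by term,
  d/dx[x^2] = 2x
  d/dx[xy] = x·y' + y
  d/dx[y^4] = 4y^3·y'
  d/dx[-15] = 0

The pieces without y' make up ∂F/∂x and the coefficient of y' is ∂F/∂y:
  ∂F/∂x = 2x + y,
  ∂F/∂y = x + 4y^3.

Since d/dx[F] = ∂F/∂x + (∂F/∂y)·y' = 0, solve for y':
  (∂F/∂y)·y' = -∂F/∂x
  dy/dx = -(∂F/∂x)/(∂F/∂y) = -(2x + y)/(x + 4y^3) = (-2x - y)/(x + 4y^3)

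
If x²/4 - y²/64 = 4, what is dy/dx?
Apply d/dx to both sides, remembering that y depends on x. Each occurrence of y therefore brings in a y' = dy/dx via the chain rule.

With F(x, y) equal to the left-hand side minus the right, differentiate F term by term:
  d/dx[x^2/4] = x/2
  d/dx[-y^2/64] = -y·y'/32
  d/dx[-4] = 0
Adding these up, d/dx[F] = 0 becomes
  (x/2) + (-y/32)·y' = 0,
so isolating y',
  dy/dx = -(x/2)/(-y/32) = 16x/y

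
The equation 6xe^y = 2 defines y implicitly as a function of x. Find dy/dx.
Differentiate the relation implicitly: treat y = y(x) and apply the chain rule, so every y-derivative picks up a y' = dy/dx factor.

With everything moved to the left-hand side, differentiate term by term:
  d/dx[6x·e^(y)] = 6x·y'·e^(y) + 6e^(y)
  d/dx[-2] = 0

Separating the contributions that come from x directly and those that come through y:
  without y':      6e^(y)
  multiplying y':  6x·e^(y)

so (6e^(y)) + (6x·e^(y))·y' = 0, and therefore
  dy/dx = -(6e^(y))/(6x·e^(y)) = -1/x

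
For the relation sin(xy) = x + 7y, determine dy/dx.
Take d/dx of both sides. Since y is implicitly a function of x, the chain rule attaches a y' = dy/dx factor whenever we differentiate through y.

Set F(x, y) = (left side) − (right side), so the curve is F = 0. Differentiating each term of F:
  d/dx[-x] = -1
  d/dx[-7y] = -7·y'
  d/dx[sin(xy)] = (x·y' + y)·cos(xy)

Collecting, the y'-free part is the partial derivative in x and the y' coefficient is the partial derivative in y:
  ∂F/∂x = y·cos(xy) - 1
  ∂F/∂y = x·cos(xy) - 7

so d/dx[F(x, y(x))] = ∂F/∂x + (∂F/∂y)·y' = 0. Rearranging,
  dy/dx = -(∂F/∂x)/(∂F/∂y) = -(y·cos(xy) - 1)/(x·cos(xy) - 7) = (-y·cos(xy) + 1)/(x·cos(xy) - 7)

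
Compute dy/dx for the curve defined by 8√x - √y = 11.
Take d/dx of both sides. Since y is implicitly a function of x, the chain rule attaches a y' = dy/dx factor whenever we differentiate through y.

Set F(x, y) = (left side) − (right side), so the curve is F = 0. Differentiating each term of F:
  d/dx[8√(x)] = 4/√(x)
  d/dx[-√(y)] = -y'/(2√(y))
  d/dx[-11] = 0

Collecting, the y'-free part is the partial derivative in x and the y' coefficient is the partial derivative in y:
  ∂F/∂x = 4/√(x)
  ∂F/∂y = -1/(2√(y))

so d/dx[F(x, y(x))] = ∂F/∂x + (∂F/∂y)·y' = 0. Rearranging,
  dy/dx = -(∂F/∂x)/(∂F/∂y) = -(4/√(x))/(-1/(2√(y))) = 8√(y)/√(x)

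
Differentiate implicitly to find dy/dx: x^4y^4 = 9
Differentiate both sides with respect to x, treating y as y(x). By the chain rule, any term containing y contributes a factor of y' = dy/dx when we differentiate it.

Move every term to one side and write the relation as F(x, y) = 0. Term by term,
  d/dx[x^4y^4] = 4x^4y^3·y' + 4x^3y^4
  d/dx[-9] = 0

The pieces without y' make up ∂F/∂x and the coefficient of y' is ∂F/∂y:
  ∂F/∂x = 4x^3y^4,
  ∂F/∂y = 4x^4y^3.

Since d/dx[F] = ∂F/∂x + (∂F/∂y)·y' = 0, solve for y':
  (∂F/∂y)·y' = -∂F/∂x
  dy/dx = -(∂F/∂x)/(∂F/∂y) = -(4x^3y^4)/(4x^4y^3) = -y/x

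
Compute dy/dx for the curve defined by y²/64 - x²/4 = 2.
Take d/dx of both sides. Since y is implicitly a function of x, the chain rule attaches a y' = dy/dx factor whenever we differentiate through y.

Set F(x, y) = (left side) − (right side), so the curve is F = 0. Differentiating each term of F:
  d/dx[-x^2/4] = -x/2
  d/dx[y^2/64] = y·y'/32
  d/dx[-2] = 0

Collecting, the y'-free part is the partial derivative in x and the y' coefficient is the partial derivative in y:
  ∂F/∂x = -x/2
  ∂F/∂y = y/32

so d/dx[F(x, y(x))] = ∂F/∂x + (∂F/∂y)·y' = 0. Rearranging,
  dy/dx = -(∂F/∂x)/(∂F/∂y) = -(-x/2)/(y/32) = 16x/y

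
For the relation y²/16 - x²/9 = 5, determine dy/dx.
Take d/dx of both sides. Since y is implicitly a function of x, the chain rule attaches a y' = dy/dx factor whenever we differentiate through y.

Set F(x, y) = (left side) − (right side), so the curve is F = 0. Differentiating each term of F:
  d/dx[-x^2/9] = -2x/9
  d/dx[y^2/16] = y·y'/8
  d/dx[-5] = 0

Collecting, the y'-free part is the partial derivative in x and the y' coefficient is the partial derivative in y:
  ∂F/∂x = -2x/9
  ∂F/∂y = y/8

so d/dx[F(x, y(x))] = ∂F/∂x + (∂F/∂y)·y' = 0. Rearranging,
  dy/dx = -(∂F/∂x)/(∂F/∂y) = -(-2x/9)/(y/8) = 16x/(9y)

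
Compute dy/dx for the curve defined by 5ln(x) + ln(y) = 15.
Differentiate the relation implicitly: treat y = y(x) and apply the chain rule, so every y-derivative picks up a y' = dy/dx factor.

With everything moved to the left-hand side, differentiate term by term:
  d/dx[5ln(x)] = 5/x
  d/dx[ln(y)] = y'/y
  d/dx[-15] = 0

Separating the contributions that come from x directly and those that come through y:
  without y':      5/x
  multiplying y':  1/y

so (5/x) + (1/y)·y' = 0, and therefore
  dy/dx = -(5/x)/(1/y) = -5y/x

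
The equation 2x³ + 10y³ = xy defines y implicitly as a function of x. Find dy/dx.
Differentiate the relation implicitly: treat y = y(x) and apply the chain rule, so every y-derivative picks up a y' = dy/dx factor.

With everything moved to the left-hand side, differentiate term by term:
  d/dx[2x^3] = 6x^2
  d/dx[-xy] = -x·y' - y
  d/dx[10y^3] = 30y^2·y'

Separating the contributions that come from x directly and those that come through y:
  without y':      6x^2 - y
  multiplying y':  -x + 30y^2

so (6x^2 - y) + (-x + 30y^2)·y' = 0, and therefore
  dy/dx = -(6x^2 - y)/(-x + 30y^2) = (6x^2 - y)/(x - 30y^2)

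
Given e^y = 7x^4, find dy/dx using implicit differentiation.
Take d/dx of both sides. Since y is implicitly a function of x, the chain rule attaches a y' = dy/dx factor whenever we differentiate through y.

Set F(x, y) = (left side) − (right side), so the curve is F = 0. Differentiating each term of F:
  d/dx[-7x^4] = -28x^3
  d/dx[e^(y)] = y'·e^(y)

Collecting, the y'-free part is the partial derivative in x and the y' coefficient is the partial derivative in y:
  ∂F/∂x = -28x^3
  ∂F/∂y = e^(y)

so d/dx[F(x, y(x))] = ∂F/∂x + (∂F/∂y)·y' = 0. Rearranging,
  dy/dx = -(∂F/∂x)/(∂F/∂y) = -(-28x^3)/(e^(y)) = 28x^3e^(-y)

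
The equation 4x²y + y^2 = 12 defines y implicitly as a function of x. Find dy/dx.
Differentiate the relation implicitly: treat y = y(x) and apply the chain rule, so every y-derivative picks up a y' = dy/dx factor.

With everything moved to the left-hand side, differentiate term by term:
  d/dx[4x^2y] = 4x^2·y' + 8xy
  d/dx[y^2] = 2y·y'
  d/dx[-12] = 0

Separating the contributions that come from x directly and those that come through y:
  without y':      8xy
  multiplying y':  4x^2 + 2y

so (8xy) + (4x^2 + 2y)·y' = 0, and therefore
  dy/dx = -(8xy)/(4x^2 + 2y) = -4xy/(2x^2 + y)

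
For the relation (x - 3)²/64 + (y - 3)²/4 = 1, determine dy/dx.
Apply d/dx to both sides, remembering that y depends on x. Each occurrence of y therefore brings in a y' = dy/dx via the chain rule.

With F(x, y) equal to the left-hand side minus the right, differentiate F term by term:
  d/dx[(x - 3)^2/64] = x/32 - 3/32
  d/dx[(y - 3)^2/4] = y'(y - 3)/2
  d/dx[-1] = 0
Adding these up, d/dx[F] = 0 becomes
  (x/32 - 3/32) + (y/2 - 3/2)·y' = 0,
so isolating y',
  dy/dx = -(x/32 - 3/32)/(y/2 - 3/2)
        = -((x - 3)/32)/((y - 3)/2) = (3 - x)/(16(y - 3))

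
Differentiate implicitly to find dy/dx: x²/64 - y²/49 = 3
Differentiate both sides with respect to x, treating y as y(x). By the chain rule, any term containing y contributes a factor of y' = dy/dx when we differentiate it.

Move every term to one side and write the relation as F(x, y) = 0. Term by term,
  d/dx[x^2/64] = x/32
  d/dx[-y^2/49] = -2y·y'/49
  d/dx[-3] = 0

The pieces without y' make up ∂F/∂x and the coefficient of y' is ∂F/∂y:
  ∂F/∂x = x/32,
  ∂F/∂y = -2y/49.

Since d/dx[F] = ∂F/∂x + (∂F/∂y)·y' = 0, solve for y':
  (∂F/∂y)·y' = -∂F/∂x
  dy/dx = -(∂F/∂x)/(∂F/∂y) = -(x/32)/(-2y/49) = 49x/(64y)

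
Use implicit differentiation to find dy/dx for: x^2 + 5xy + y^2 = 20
Apply d/dx to both sides, remembering that y depends on x. Each occurrence of y therefore brings in a y' = dy/dx via the chain rule.

With F(x, y) equal to the left-hand side minus the right, differentiate F term by term:
  d/dx[x^2] = 2x
  d/dx[5xy] = 5x·y' + 5y
  d/dx[y^2] = 2y·y'
  d/dx[-20] = 0
Adding these up, d/dx[F] = 0 becomes
  (2x + 5y) + (5x + 2y)·y' = 0,
so isolating y',
  dy/dx = -(2x + 5y)/(5x + 2y) = (-2x - 5y)/(5x + 2y)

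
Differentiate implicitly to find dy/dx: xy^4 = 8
Differentiate the relation implicitly: treat y = y(x) and apply the chain rule, so every y-derivative picks up a y' = dy/dx factor.

With everything moved to the left-hand side, differentiate term by term:
  d/dx[xy^4] = 4xy^3·y' + y^4
  d/dx[-8] = 0

Separating the contributions that come from x directly and those that come through y:
  without y':      y^4
  multiplying y':  4xy^3

so (y^4) + (4xy^3)·y' = 0, and therefore
  dy/dx = -(y^4)/(4xy^3) = -y/(4x)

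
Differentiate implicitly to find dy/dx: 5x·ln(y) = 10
Apply d/dx to both sides, remembering that y depends on x. Each occurrence of y therefore brings in a y' = dy/dx via the chain rule.

With F(x, y) equal to the left-hand side minus the right, differentiate F term by term:
  d/dx[5x·ln(y)] = 5x·y'/y + 5ln(y)
  d/dx[-10] = 0
Adding these up, d/dx[F] = 0 becomes
  (5ln(y)) + (5x/y)·y' = 0,
so isolating y',
  dy/dx = -(5ln(y))/(5x/y) = -y·ln(y)/x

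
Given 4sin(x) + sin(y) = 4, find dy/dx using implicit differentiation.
Apply d/dx to both sides, remembering that y depends on x. Each occurrence of y therefore brings in a y' = dy/dx via the chain rule.

With F(x, y) equal to the left-hand side minus the right, differentiate F term by term:
  d/dx[4sin(x)] = 4cos(x)
  d/dx[sin(y)] = y'·cos(y)
  d/dx[-4] = 0
Adding these up, d/dx[F] = 0 becomes
  (4cos(x)) + (cos(y))·y' = 0,
so isolating y',
  dy/dx = -(4cos(x))/(cos(y)) = -4cos(x)/cos(y)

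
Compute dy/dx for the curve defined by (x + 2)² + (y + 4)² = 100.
Differentiate the relation implicitly: treat y = y(x) and apply the chain rule, so every y-derivative picks up a y' = dy/dx factor.

With everything moved to the left-hand side, differentiate term by term:
  d/dx[(x + 2)^2] = 2x + 4
  d/dx[(y + 4)^2] = 2·y'(y + 4)
  d/dx[-100] = 0

Separating the contributions that come from x directly and those that come through y:
  without y':      2x + 4
  multiplying y':  2y + 8

so (2x + 4) + (2y + 8)·y' = 0, and therefore
  dy/dx = -(2x + 4)/(2y + 8) = (-x - 2)/(y + 4)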